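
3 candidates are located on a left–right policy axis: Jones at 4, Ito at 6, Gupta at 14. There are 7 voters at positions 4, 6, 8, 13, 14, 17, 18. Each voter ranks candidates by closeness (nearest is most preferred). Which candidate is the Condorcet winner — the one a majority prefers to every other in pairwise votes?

Gupta

With single-peaked preferences on a line, the Condorcet winner is the candidate closest to the median voter.
The median voter (position 13) is closest to Gupta at 14.
Check: Gupta vs Jones — voters closer to Gupta: 4 of 7.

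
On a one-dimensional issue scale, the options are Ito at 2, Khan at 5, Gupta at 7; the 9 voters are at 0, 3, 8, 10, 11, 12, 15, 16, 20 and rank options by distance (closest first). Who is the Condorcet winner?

Gupta

With single-peaked preferences on a line, the Condorcet winner is the candidate closest to the median voter.
The median voter (position 11) is closest to Gupta at 7.
Check: Gupta vs Khan — voters closer to Gupta: 7 of 9.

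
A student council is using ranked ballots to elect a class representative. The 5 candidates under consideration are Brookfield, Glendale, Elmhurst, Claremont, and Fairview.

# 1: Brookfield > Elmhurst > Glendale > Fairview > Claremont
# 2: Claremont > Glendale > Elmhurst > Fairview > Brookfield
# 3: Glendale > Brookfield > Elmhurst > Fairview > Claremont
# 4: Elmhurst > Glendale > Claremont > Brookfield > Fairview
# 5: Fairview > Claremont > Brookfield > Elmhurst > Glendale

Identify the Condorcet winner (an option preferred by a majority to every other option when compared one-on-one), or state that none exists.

Head-to-head results (5 voters total):
Brookfield vs Glendale: Glendale wins 3–2.
Brookfield vs Elmhurst: Brookfield wins 3–2.
Brookfield vs Claremont: Claremont wins 3–2.
Brookfield vs Fairview: Brookfield wins 3–2.
Glendale vs Elmhurst: Elmhurst wins 3–2.
Glendale vs Claremont: Glendale wins 3–2.
Glendale vs Fairview: Glendale wins 4–1.
Elmhurst vs Claremont: Elmhurst wins 3–2.
Elmhurst vs Fairview: Elmhurst wins 4–1.
Claremont vs Fairview: Fairview wins 3–2.
No candidate beats all others: Brookfield beats Elmhurst beats Glendale beats Brookfield, a majority cycle.

None — there is no Condorcet winner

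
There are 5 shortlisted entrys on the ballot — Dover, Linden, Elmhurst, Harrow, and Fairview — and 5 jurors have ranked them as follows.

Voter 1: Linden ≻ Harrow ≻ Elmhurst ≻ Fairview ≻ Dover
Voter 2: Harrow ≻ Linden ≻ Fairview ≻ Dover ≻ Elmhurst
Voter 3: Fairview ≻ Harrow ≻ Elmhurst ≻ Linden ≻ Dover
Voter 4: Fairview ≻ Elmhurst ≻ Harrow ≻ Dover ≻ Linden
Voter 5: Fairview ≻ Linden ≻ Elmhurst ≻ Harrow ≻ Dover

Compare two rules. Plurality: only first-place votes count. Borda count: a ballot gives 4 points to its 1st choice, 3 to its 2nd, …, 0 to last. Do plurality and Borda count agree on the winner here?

Yes

Plurality first-place counts: Dover 0, Linden 1, Elmhurst 0, Harrow 1, Fairview 3 → Fairview.
Borda totals: Dover 2, Linden 11, Elmhurst 9, Harrow 13, Fairview 15 → Fairview.
The two rules agree on Fairview.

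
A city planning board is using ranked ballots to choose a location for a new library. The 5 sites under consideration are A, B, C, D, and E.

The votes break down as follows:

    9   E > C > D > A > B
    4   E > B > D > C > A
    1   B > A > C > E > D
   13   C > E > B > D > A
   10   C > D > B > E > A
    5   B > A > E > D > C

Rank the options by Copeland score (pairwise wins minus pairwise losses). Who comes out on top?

C

Pairwise results:
  A vs B: B wins 33–9.
  A vs C: C wins 36–6.
  A vs D: D wins 36–6.
  A vs E: E wins 36–6.
  B vs C: C wins 32–10.
  B vs D: B wins 23–19.
  B vs E: E wins 26–16.
  C vs D: C wins 33–9.
  C vs E: C wins 24–18.
  D vs E: E wins 32–10.
Copeland scores (wins − losses):
  A: 0 − 4 = -4
  B: 2 − 2 = 0
  C: 4 − 0 = 4
  D: 1 − 3 = -2
  E: 3 − 1 = 2
C has the best Copeland score.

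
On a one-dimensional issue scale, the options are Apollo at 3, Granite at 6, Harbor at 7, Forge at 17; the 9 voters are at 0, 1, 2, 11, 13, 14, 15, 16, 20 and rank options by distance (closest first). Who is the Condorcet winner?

Forge

With single-peaked preferences on a line, the Condorcet winner is the candidate closest to the median voter.
The median voter (position 13) is closest to Forge at 17.
Check: Forge vs Harbor — voters closer to Forge: 5 of 9.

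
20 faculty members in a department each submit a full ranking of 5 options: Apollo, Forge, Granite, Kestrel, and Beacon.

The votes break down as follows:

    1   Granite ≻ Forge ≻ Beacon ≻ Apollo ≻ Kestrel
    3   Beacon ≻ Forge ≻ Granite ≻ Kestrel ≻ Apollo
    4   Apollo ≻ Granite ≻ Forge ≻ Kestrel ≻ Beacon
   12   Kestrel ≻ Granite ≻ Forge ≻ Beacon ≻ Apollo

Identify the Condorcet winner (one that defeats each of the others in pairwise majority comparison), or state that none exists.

Kestrel

Head-to-head results (20 voters total):
Apollo vs Forge: Forge wins 16–4.
Apollo vs Granite: Granite wins 16–4.
Apollo vs Kestrel: Kestrel wins 15–5.
Apollo vs Beacon: Beacon wins 16–4.
Forge vs Granite: Granite wins 17–3.
Forge vs Kestrel: Kestrel wins 12–8.
Forge vs Beacon: Forge wins 17–3.
Granite vs Kestrel: Kestrel wins 12–8.
Granite vs Beacon: Granite wins 17–3.
Kestrel vs Beacon: Kestrel wins 16–4.
Kestrel beats each rival — Apollo (15–5), Forge (12–8), Granite (12–8), Beacon (16–4) — so Kestrel is the Condorcet winner.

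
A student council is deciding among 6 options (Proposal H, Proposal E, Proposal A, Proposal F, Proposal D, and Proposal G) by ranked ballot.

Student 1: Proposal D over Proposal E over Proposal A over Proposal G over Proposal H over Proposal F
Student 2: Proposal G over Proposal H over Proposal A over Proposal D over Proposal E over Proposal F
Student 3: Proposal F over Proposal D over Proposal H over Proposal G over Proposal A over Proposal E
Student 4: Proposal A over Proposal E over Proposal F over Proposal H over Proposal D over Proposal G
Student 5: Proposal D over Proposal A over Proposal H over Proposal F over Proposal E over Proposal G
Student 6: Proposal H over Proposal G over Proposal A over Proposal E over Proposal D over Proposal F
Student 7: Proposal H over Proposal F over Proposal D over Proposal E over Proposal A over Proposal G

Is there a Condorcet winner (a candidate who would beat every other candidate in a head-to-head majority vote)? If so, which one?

Proposal H

Head-to-head results (7 voters total):
Proposal H vs Proposal E: Proposal H wins 5–2.
Proposal H vs Proposal A: Proposal H wins 4–3.
Proposal H vs Proposal F: Proposal H wins 5–2.
Proposal H vs Proposal D: Proposal H wins 4–3.
Proposal H vs Proposal G: Proposal H wins 5–2.
Proposal E vs Proposal A: Proposal A wins 5–2.
Proposal E vs Proposal F: Proposal E wins 4–3.
Proposal E vs Proposal D: Proposal D wins 5–2.
Proposal E vs Proposal G: Proposal E wins 4–3.
Proposal A vs Proposal F: Proposal A wins 5–2.
Proposal A vs Proposal D: Proposal D wins 4–3.
Proposal A vs Proposal G: Proposal A wins 4–3.
Proposal F vs Proposal D: Proposal D wins 4–3.
Proposal F vs Proposal G: Proposal F wins 4–3.
Proposal D vs Proposal G: Proposal D wins 5–2.
Proposal H beats each rival — Proposal E (5–2), Proposal A (4–3), Proposal F (5–2), Proposal D (4–3), Proposal G (5–2) — so Proposal H is the Condorcet winner.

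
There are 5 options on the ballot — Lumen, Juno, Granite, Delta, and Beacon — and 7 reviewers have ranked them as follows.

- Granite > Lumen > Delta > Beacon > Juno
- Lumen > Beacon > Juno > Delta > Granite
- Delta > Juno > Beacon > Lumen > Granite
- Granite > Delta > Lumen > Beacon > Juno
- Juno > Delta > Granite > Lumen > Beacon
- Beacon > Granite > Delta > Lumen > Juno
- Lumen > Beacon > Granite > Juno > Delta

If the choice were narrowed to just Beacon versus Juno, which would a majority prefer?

Beacon

Ballots ranking Beacon above Juno: 5.
Ballots ranking Juno above Beacon: 2.
Beacon wins the head-to-head, 5–2.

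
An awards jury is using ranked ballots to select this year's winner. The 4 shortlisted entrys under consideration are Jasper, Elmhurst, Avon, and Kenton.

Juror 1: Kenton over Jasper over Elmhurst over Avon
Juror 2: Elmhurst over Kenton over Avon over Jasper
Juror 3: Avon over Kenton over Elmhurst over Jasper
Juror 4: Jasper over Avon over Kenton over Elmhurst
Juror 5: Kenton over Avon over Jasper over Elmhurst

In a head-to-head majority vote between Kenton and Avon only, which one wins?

Ballots ranking Kenton above Avon: 3.
Ballots ranking Avon above Kenton: 2.
Kenton wins the head-to-head, 3–2.

Kenton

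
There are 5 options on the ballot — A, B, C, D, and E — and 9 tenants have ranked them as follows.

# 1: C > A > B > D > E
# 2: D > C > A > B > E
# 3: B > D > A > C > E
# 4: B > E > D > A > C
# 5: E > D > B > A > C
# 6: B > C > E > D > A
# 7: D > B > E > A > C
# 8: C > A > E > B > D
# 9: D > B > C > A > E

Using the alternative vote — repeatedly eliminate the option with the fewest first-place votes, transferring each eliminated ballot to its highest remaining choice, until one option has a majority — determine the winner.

Round 1: B 3, D 3, C 2, E 1, A 0. A has the fewest and is eliminated.
Round 2: B 3, D 3, C 2, E 1. E has the fewest and is eliminated.
Round 3: D 4, B 3, C 2. C has the fewest and is eliminated.
Round 4: B 5, D 4. B has a majority.

B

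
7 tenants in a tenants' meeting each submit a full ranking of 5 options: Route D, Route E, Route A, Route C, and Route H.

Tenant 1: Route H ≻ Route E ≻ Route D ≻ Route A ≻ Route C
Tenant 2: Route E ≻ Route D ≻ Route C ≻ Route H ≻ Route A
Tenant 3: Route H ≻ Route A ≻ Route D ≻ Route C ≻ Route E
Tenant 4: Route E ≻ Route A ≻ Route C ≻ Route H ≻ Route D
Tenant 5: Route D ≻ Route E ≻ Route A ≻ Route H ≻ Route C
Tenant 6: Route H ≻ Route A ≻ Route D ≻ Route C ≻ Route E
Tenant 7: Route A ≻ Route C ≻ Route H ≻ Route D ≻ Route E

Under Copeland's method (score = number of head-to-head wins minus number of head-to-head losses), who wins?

Pairwise results:
  Route D vs Route E: Route D wins 4–3.
  Route D vs Route A: Route A wins 4–3.
  Route D vs Route C: Route D wins 5–2.
  Route D vs Route H: Route H wins 5–2.
  Route E vs Route A: Route E wins 4–3.
  Route E vs Route C: Route E wins 4–3.
  Route E vs Route H: Route H wins 4–3.
  Route A vs Route C: Route A wins 6–1.
  Route A vs Route H: Route H wins 4–3.
  Route C vs Route H: Route H wins 4–3.
Copeland scores (wins − losses):
  Route D: 2 − 2 = 0
  Route E: 2 − 2 = 0
  Route A: 2 − 2 = 0
  Route C: 0 − 4 = -4
  Route H: 4 − 0 = 4
Route H has the best Copeland score.

Route H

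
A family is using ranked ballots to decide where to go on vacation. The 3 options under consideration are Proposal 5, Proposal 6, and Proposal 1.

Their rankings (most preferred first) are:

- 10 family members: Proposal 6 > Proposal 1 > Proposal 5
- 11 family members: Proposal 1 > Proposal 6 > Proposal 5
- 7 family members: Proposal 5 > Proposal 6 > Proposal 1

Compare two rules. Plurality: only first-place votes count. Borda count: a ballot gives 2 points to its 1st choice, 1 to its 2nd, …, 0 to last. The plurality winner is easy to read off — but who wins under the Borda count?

Proposal 6

Plurality first-place counts: Proposal 5 7, Proposal 6 10, Proposal 1 11 → Proposal 1.
Borda totals: Proposal 5 14, Proposal 6 38, Proposal 1 32 → Proposal 6.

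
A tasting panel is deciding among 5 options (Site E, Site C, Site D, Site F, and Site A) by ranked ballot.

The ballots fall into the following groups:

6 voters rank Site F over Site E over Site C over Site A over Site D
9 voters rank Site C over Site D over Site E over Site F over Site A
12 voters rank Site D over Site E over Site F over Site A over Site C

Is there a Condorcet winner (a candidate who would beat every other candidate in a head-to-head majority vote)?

Head-to-head results (27 voters total):
Site E vs Site C: Site E wins 18–9.
Site E vs Site D: Site D wins 21–6.
Site E vs Site F: Site E wins 21–6.
Site E vs Site A: Site E wins 27–0.
Site C vs Site D: Site C wins 15–12.
Site C vs Site F: Site F wins 18–9.
Site C vs Site A: Site C wins 15–12.
Site D vs Site F: Site D wins 21–6.
Site D vs Site A: Site D wins 21–6.
Site F vs Site A: Site F wins 27–0.
No candidate beats all others: Site E beats Site C beats Site D beats Site E, a majority cycle.

No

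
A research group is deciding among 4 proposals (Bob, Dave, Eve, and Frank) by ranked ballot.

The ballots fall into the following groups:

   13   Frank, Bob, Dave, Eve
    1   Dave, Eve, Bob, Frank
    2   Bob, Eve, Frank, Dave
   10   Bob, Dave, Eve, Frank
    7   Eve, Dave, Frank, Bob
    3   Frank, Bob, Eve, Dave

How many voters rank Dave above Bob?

8

Ballots ranking Dave above Bob: 1+7 = 8.
Ballots ranking Bob above Dave: 13+2+10+3 = 28.
So 8 of 36 voters prefer Dave to Bob.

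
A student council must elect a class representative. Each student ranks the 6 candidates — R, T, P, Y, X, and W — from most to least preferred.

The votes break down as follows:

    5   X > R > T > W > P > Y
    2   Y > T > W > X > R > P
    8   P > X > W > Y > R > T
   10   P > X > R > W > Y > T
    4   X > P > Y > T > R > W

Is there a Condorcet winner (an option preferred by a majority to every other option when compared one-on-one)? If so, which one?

Head-to-head results (29 voters total):
R vs T: R wins 23–6.
R vs P: P wins 22–7.
R vs Y: R wins 15–14.
R vs X: X wins 29–0.
R vs W: R wins 19–10.
T vs P: P wins 22–7.
T vs Y: Y wins 24–5.
T vs X: X wins 27–2.
T vs W: W wins 18–11.
P vs Y: P wins 27–2.
P vs X: P wins 18–11.
P vs W: P wins 22–7.
Y vs X: X wins 27–2.
Y vs W: W wins 23–6.
X vs W: X wins 27–2.
P beats each rival — R (22–7), T (22–7), Y (27–2), X (18–11), W (22–7) — so P is the Condorcet winner.

P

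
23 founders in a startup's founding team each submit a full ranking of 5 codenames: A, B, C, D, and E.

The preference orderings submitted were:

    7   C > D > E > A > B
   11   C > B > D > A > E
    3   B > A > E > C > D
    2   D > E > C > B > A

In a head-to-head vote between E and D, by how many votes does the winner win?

17

Ballots ranking E above D: 3.
Ballots ranking D above E: 7+11+2 = 20.
D wins 20–3, a margin of 17.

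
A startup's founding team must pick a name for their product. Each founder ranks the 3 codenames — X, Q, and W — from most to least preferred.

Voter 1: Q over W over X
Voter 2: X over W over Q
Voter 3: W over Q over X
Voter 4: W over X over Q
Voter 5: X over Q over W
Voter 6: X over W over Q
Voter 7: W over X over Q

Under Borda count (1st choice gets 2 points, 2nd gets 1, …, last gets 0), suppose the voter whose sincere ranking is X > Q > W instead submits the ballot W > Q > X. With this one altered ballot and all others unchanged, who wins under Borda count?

Borda totals with the altered ballot: X 6, Q 4, W 11.
The winner is unchanged: still W.

W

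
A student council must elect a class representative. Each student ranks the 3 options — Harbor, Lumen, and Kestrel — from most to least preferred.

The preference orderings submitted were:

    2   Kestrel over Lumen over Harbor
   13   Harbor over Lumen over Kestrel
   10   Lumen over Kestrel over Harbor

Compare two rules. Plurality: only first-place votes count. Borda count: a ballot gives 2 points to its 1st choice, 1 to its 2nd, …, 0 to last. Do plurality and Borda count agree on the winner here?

No

Plurality first-place counts: Harbor 13, Lumen 10, Kestrel 2 → Harbor.
Borda totals: Harbor 26, Lumen 35, Kestrel 14 → Lumen.
The two rules disagree: plurality picks Harbor, Borda picks Lumen.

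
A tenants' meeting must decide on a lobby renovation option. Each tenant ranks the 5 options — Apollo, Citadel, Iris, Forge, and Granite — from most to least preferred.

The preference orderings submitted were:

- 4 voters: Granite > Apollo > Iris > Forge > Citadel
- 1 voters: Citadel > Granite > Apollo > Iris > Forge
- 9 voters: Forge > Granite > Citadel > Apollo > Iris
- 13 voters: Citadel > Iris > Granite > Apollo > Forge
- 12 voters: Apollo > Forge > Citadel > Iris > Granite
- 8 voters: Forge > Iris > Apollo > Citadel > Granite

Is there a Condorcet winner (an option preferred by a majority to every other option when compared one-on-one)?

No

Head-to-head results (47 voters total):
Apollo vs Citadel: Apollo wins 24–23.
Apollo vs Iris: Apollo wins 26–21.
Apollo vs Forge: Apollo wins 30–17.
Apollo vs Granite: Granite wins 27–20.
Citadel vs Iris: Citadel wins 35–12.
Citadel vs Forge: Forge wins 33–14.
Citadel vs Granite: Citadel wins 34–13.
Iris vs Forge: Forge wins 29–18.
Iris vs Granite: Iris wins 33–14.
Forge vs Granite: Forge wins 29–18.
No candidate beats all others: Apollo beats Citadel beats Granite beats Apollo, a majority cycle.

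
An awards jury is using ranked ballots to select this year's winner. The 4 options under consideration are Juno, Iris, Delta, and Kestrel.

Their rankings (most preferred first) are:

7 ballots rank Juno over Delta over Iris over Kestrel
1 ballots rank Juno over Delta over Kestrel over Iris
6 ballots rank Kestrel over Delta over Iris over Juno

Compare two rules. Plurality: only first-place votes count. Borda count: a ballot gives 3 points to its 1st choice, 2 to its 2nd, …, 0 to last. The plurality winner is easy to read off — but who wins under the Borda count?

Delta

Plurality first-place counts: Juno 8, Iris 0, Delta 0, Kestrel 6 → Juno.
Borda totals: Juno 24, Iris 13, Delta 28, Kestrel 19 → Delta.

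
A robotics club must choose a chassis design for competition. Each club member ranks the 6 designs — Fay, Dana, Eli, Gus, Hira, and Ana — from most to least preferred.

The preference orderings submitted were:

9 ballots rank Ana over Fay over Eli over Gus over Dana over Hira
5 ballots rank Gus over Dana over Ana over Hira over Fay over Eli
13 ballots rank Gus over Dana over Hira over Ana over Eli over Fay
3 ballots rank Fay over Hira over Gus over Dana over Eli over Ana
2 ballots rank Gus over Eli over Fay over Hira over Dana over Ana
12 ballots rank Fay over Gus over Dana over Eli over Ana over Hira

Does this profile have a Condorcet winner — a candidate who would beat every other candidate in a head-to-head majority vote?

Head-to-head results (44 voters total):
Fay vs Dana: Fay wins 26–18.
Fay vs Eli: Fay wins 29–15.
Fay vs Gus: Fay wins 24–20.
Fay vs Hira: Fay wins 26–18.
Fay vs Ana: Ana wins 27–17.
Dana vs Eli: Dana wins 33–11.
Dana vs Gus: Gus wins 44–0.
Dana vs Hira: Dana wins 39–5.
Dana vs Ana: Dana wins 35–9.
Eli vs Gus: Gus wins 35–9.
Eli vs Hira: Eli wins 23–21.
Eli vs Ana: Ana wins 27–17.
Gus vs Hira: Gus wins 41–3.
Gus vs Ana: Gus wins 35–9.
Hira vs Ana: Ana wins 26–18.
No candidate beats all others: Fay beats Dana beats Ana beats Fay, a majority cycle.

No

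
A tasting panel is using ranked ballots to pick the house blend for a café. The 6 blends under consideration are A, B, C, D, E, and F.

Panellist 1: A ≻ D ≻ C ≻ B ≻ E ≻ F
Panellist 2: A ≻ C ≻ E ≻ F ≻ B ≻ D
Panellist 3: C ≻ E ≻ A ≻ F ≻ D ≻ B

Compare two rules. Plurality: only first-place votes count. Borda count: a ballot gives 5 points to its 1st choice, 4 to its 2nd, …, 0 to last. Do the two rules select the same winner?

Plurality first-place counts: A 2, B 0, C 1, D 0, E 0, F 0 → A.
Borda totals: A 13, B 3, C 12, D 5, E 8, F 4 → A.
The two rules agree on A.

Yes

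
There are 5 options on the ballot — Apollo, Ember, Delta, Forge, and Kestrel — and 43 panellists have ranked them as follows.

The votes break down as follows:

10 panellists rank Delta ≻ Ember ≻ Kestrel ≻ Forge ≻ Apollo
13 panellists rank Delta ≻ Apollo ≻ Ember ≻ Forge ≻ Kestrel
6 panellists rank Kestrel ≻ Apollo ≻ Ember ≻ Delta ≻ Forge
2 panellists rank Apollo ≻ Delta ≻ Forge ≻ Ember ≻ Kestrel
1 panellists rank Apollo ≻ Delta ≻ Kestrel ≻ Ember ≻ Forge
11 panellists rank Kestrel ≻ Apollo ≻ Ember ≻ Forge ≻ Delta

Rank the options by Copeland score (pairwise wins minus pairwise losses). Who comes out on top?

Delta

Pairwise results:
  Apollo vs Ember: Apollo wins 33–10.
  Apollo vs Delta: Delta wins 23–20.
  Apollo vs Forge: Apollo wins 33–10.
  Apollo vs Kestrel: Kestrel wins 27–16.
  Ember vs Delta: Delta wins 26–17.
  Ember vs Forge: Ember wins 41–2.
  Ember vs Kestrel: Ember wins 25–18.
  Delta vs Forge: Delta wins 32–11.
  Delta vs Kestrel: Delta wins 26–17.
  Forge vs Kestrel: Kestrel wins 28–15.
Copeland scores (wins − losses):
  Apollo: 2 − 2 = 0
  Ember: 2 − 2 = 0
  Delta: 4 − 0 = 4
  Forge: 0 − 4 = -4
  Kestrel: 2 − 2 = 0
Delta has the best Copeland score.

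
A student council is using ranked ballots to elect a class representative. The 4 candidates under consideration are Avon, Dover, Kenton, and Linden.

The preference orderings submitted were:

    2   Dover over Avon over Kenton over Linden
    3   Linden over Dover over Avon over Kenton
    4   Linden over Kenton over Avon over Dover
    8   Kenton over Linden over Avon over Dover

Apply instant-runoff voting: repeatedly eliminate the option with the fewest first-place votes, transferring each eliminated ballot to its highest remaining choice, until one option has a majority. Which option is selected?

Round 1: Kenton 8, Linden 7, Dover 2, Avon 0. Avon has the fewest and is eliminated.
Round 2: Kenton 8, Linden 7, Dover 2. Dover has the fewest and is eliminated.
Round 3: Kenton 10, Linden 7. Kenton has a majority.

Kenton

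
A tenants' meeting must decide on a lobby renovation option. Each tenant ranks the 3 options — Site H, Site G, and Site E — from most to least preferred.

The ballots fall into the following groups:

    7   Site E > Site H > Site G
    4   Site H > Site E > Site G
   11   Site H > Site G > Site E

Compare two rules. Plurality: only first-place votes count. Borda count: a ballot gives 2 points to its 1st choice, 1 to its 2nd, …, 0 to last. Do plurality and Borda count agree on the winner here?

Plurality first-place counts: Site H 15, Site G 0, Site E 7 → Site H.
Borda totals: Site H 37, Site G 11, Site E 18 → Site H.
The two rules agree on Site H.

Yes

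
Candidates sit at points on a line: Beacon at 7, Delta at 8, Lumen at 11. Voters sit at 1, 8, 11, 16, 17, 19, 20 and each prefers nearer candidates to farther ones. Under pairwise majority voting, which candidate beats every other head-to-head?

Lumen

With single-peaked preferences on a line, the Condorcet winner is the candidate closest to the median voter.
The median voter (position 16) is closest to Lumen at 11.
Check: Lumen vs Delta — voters closer to Lumen: 5 of 7.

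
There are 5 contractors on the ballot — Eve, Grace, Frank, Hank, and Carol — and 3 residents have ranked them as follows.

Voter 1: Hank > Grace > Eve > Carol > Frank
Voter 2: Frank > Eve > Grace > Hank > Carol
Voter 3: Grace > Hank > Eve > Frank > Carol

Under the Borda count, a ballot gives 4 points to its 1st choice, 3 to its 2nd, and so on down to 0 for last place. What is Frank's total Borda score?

Borda scores:
  Eve: 2 + 3 + 2 = 7
  Grace: 3 + 2 + 4 = 9
  Frank: 0 + 4 + 1 = 5
  Hank: 4 + 1 + 3 = 8
  Carol: 1 + 0 + 0 = 1

5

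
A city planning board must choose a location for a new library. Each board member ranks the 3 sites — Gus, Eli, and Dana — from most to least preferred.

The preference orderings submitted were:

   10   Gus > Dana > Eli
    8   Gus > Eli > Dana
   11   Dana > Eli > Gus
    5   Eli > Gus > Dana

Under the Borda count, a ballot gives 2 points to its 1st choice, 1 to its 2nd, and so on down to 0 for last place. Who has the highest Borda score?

Borda scores:
  Gus: 10·2 + 8·2 + 11·0 + 5·1 = 41
  Eli: 10·0 + 8·1 + 11·1 + 5·2 = 29
  Dana: 10·1 + 8·0 + 11·2 + 5·0 = 32
Gus has the highest total.

Gus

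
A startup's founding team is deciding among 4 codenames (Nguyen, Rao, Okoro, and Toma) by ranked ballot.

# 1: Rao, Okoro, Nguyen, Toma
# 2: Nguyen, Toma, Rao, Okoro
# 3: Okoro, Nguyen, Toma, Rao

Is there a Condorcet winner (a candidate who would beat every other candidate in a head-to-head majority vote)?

Head-to-head results (3 voters total):
Nguyen vs Rao: Nguyen wins 2–1.
Nguyen vs Okoro: Okoro wins 2–1.
Nguyen vs Toma: Nguyen wins 3–0.
Rao vs Okoro: Rao wins 2–1.
Rao vs Toma: Toma wins 2–1.
Okoro vs Toma: Okoro wins 2–1.
No candidate beats all others: Nguyen beats Rao beats Okoro beats Nguyen, a majority cycle.

No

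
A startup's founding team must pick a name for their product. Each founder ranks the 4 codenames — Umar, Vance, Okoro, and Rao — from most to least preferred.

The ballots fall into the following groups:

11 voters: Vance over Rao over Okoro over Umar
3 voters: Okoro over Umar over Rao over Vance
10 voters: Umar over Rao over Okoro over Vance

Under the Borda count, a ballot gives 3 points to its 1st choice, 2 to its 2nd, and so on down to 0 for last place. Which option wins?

Rao

Borda scores:
  Umar: 11·0 + 3·2 + 10·3 = 36
  Vance: 11·3 + 3·0 + 10·0 = 33
  Okoro: 11·1 + 3·3 + 10·1 = 30
  Rao: 11·2 + 3·1 + 10·2 = 45
Rao has the highest total.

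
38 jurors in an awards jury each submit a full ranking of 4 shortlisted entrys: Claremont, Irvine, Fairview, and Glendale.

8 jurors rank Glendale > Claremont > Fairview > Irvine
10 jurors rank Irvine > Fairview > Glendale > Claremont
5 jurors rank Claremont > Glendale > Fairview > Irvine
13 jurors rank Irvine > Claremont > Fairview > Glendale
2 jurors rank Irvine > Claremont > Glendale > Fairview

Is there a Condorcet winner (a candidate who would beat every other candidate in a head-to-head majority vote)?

Yes

Head-to-head results (38 voters total):
Claremont vs Irvine: Irvine wins 25–13.
Claremont vs Fairview: Claremont wins 28–10.
Claremont vs Glendale: Claremont wins 20–18.
Irvine vs Fairview: Irvine wins 25–13.
Irvine vs Glendale: Irvine wins 25–13.
Fairview vs Glendale: Fairview wins 23–15.
Irvine beats each rival — Claremont (25–13), Fairview (25–13), Glendale (25–13) — so Irvine is the Condorcet winner.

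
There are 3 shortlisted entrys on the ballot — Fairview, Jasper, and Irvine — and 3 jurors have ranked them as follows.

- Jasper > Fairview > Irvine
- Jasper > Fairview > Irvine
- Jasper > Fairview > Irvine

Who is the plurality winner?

Jasper

First-place vote totals:
  Fairview: 0
  Jasper: 3
  Irvine: 0
Jasper has the most first-place votes.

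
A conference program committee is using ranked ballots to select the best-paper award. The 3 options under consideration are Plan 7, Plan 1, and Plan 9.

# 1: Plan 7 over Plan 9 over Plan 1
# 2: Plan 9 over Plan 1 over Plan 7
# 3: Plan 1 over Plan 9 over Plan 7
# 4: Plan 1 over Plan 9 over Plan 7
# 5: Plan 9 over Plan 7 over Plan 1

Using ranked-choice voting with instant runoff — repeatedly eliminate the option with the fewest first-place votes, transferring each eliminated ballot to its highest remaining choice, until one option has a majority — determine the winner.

Round 1: Plan 1 2, Plan 9 2, Plan 7 1. Plan 7 has the fewest and is eliminated.
Round 2: Plan 9 3, Plan 1 2. Plan 9 has a majority.

Plan 9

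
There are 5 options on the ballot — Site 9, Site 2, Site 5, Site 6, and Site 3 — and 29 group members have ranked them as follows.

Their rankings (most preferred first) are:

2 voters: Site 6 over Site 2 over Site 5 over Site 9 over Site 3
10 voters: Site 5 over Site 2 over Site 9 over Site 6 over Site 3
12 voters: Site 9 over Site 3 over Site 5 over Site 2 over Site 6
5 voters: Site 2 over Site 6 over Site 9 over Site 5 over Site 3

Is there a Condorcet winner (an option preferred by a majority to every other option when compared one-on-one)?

Head-to-head results (29 voters total):
Site 9 vs Site 2: Site 2 wins 17–12.
Site 9 vs Site 5: Site 9 wins 17–12.
Site 9 vs Site 6: Site 9 wins 22–7.
Site 9 vs Site 3: Site 9 wins 29–0.
Site 2 vs Site 5: Site 5 wins 22–7.
Site 2 vs Site 6: Site 2 wins 27–2.
Site 2 vs Site 3: Site 2 wins 17–12.
Site 5 vs Site 6: Site 5 wins 22–7.
Site 5 vs Site 3: Site 5 wins 17–12.
Site 6 vs Site 3: Site 6 wins 17–12.
No candidate beats all others: Site 9 beats Site 5 beats Site 2 beats Site 9, a majority cycle.

No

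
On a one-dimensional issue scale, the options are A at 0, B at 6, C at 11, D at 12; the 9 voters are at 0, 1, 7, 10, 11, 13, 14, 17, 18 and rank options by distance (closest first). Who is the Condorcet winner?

With single-peaked preferences on a line, the Condorcet winner is the candidate closest to the median voter.
The median voter (position 11) is closest to C at 11.
Check: C vs A — voters closer to C: 7 of 9.

C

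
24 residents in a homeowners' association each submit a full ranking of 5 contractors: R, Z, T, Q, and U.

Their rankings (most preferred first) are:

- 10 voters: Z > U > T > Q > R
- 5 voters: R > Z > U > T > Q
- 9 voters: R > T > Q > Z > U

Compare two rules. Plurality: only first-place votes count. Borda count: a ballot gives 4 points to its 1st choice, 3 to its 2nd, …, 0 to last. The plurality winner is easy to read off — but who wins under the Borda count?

Plurality first-place counts: R 14, Z 10, T 0, Q 0, U 0 → R.
Borda totals: R 56, Z 64, T 52, Q 28, U 40 → Z.

Z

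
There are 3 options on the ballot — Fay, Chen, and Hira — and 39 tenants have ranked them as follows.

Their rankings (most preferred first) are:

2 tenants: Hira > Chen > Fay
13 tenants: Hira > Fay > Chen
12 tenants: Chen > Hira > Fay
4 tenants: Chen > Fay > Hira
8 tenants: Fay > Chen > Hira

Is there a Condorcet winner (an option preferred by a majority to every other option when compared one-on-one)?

Head-to-head results (39 voters total):
Fay vs Chen: Fay wins 21–18.
Fay vs Hira: Hira wins 27–12.
Chen vs Hira: Chen wins 24–15.
No candidate beats all others: Fay beats Chen beats Hira beats Fay, a majority cycle.

No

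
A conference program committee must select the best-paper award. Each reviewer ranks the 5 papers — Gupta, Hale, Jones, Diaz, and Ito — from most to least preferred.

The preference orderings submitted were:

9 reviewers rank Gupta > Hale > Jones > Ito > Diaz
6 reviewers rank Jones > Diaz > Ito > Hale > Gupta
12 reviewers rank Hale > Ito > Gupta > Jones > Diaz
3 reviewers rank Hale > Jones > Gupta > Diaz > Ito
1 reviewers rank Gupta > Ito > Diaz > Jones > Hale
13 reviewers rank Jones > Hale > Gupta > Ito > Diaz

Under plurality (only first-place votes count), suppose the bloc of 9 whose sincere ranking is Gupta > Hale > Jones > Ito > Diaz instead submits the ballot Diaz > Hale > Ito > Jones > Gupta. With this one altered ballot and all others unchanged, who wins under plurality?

Jones

First-place totals with the altered ballot: Gupta 1, Hale 15, Jones 19, Diaz 9, Ito 0.
The winner is unchanged: still Jones.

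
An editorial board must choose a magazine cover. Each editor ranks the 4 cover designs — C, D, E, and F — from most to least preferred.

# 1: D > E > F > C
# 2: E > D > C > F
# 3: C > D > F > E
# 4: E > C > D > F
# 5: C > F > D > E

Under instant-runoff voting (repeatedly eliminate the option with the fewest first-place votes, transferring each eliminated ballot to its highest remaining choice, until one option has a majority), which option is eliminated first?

Round 1: C 2, E 2, D 1, F 0. F has the fewest and is eliminated.
Round 2: C 2, E 2, D 1. D has the fewest and is eliminated.
Round 3: E 3, C 2. E has a majority.

F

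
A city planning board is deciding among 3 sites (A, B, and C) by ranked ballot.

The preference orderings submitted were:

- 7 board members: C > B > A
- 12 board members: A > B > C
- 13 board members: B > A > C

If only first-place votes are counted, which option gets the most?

First-place vote totals:
  A: 12
  B: 13
  C: 7
B has the most first-place votes.

B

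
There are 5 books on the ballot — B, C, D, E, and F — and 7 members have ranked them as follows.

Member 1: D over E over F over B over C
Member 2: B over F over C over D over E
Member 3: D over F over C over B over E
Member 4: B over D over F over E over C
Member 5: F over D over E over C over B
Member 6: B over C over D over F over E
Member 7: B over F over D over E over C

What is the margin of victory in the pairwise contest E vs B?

3

Ballots ranking E above B: 2.
Ballots ranking B above E: 5.
B wins 5–2, a margin of 3.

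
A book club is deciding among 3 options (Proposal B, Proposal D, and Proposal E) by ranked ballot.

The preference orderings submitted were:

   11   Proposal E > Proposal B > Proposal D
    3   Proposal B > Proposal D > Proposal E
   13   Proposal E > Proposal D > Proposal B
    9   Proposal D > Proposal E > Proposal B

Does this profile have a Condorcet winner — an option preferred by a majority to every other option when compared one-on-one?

Yes

Head-to-head results (36 voters total):
Proposal B vs Proposal D: Proposal D wins 22–14.
Proposal B vs Proposal E: Proposal E wins 33–3.
Proposal D vs Proposal E: Proposal E wins 24–12.
Proposal E beats each rival — Proposal B (33–3), Proposal D (24–12) — so Proposal E is the Condorcet winner.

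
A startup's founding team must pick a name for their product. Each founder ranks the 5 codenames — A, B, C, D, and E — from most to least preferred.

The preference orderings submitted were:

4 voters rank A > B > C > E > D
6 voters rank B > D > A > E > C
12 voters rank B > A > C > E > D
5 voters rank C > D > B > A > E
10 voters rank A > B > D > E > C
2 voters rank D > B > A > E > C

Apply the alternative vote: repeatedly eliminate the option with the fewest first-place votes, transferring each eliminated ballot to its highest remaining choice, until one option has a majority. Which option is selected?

B

Round 1: B 18, A 14, C 5, D 2, E 0. E has the fewest and is eliminated.
Round 2: B 18, A 14, C 5, D 2. D has the fewest and is eliminated.
Round 3: B 20, A 14, C 5. B has a majority.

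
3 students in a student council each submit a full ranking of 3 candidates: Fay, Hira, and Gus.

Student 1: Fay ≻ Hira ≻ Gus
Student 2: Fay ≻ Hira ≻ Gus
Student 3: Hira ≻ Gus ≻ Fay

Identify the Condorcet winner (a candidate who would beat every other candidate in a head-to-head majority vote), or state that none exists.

Head-to-head results (3 voters total):
Fay vs Hira: Fay wins 2–1.
Fay vs Gus: Fay wins 2–1.
Hira vs Gus: Hira wins 3–0.
Fay beats each rival — Hira (2–1), Gus (2–1) — so Fay is the Condorcet winner.

Fay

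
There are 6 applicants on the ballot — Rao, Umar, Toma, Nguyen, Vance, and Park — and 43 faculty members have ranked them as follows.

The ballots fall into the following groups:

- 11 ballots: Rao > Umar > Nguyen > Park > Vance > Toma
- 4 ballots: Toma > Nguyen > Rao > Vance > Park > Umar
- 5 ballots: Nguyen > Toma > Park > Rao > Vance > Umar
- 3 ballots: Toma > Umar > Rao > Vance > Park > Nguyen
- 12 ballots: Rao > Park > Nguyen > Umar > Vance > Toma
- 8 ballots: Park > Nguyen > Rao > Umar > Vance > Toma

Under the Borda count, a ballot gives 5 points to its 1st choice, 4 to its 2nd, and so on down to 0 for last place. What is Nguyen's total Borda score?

142

Borda scores:
  Rao: 11·5 + 4·3 + 5·2 + 3·3 + 12·5 + 8·3 = 170
  Umar: 11·4 + 4·0 + 5·0 + 3·4 + 12·2 + 8·2 = 96
  Toma: 11·0 + 4·5 + 5·4 + 3·5 + 12·0 + 8·0 = 55
  Nguyen: 11·3 + 4·4 + 5·5 + 3·0 + 12·3 + 8·4 = 142
  Vance: 11·1 + 4·2 + 5·1 + 3·2 + 12·1 + 8·1 = 50
  Park: 11·2 + 4·1 + 5·3 + 3·1 + 12·4 + 8·5 = 132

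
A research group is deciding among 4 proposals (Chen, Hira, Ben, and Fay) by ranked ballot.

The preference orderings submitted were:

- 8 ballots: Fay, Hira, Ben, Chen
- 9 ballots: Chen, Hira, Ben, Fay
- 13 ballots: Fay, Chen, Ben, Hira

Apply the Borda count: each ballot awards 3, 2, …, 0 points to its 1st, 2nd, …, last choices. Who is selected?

Fay

Borda scores:
  Chen: 8·0 + 9·3 + 13·2 = 53
  Hira: 8·2 + 9·2 + 13·0 = 34
  Ben: 8·1 + 9·1 + 13·1 = 30
  Fay: 8·3 + 9·0 + 13·3 = 63
Fay has the highest total.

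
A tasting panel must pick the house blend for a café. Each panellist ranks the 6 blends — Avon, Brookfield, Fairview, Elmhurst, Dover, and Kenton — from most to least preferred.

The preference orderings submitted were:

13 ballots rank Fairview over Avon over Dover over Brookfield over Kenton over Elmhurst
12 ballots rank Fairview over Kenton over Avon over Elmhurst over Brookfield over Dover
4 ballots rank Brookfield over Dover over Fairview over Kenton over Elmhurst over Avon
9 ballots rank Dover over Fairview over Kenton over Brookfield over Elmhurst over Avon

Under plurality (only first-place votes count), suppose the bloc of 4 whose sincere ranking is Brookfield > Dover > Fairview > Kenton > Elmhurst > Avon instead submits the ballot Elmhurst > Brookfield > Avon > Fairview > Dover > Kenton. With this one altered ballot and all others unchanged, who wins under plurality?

Fairview

First-place totals with the altered ballot: Avon 0, Brookfield 0, Fairview 25, Elmhurst 4, Dover 9, Kenton 0.
The winner is unchanged: still Fairview.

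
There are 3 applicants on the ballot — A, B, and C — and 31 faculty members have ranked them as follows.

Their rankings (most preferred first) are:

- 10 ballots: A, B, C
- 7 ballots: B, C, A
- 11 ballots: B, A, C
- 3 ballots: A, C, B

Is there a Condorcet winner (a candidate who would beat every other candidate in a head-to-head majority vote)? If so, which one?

B

Head-to-head results (31 voters total):
A vs B: B wins 18–13.
A vs C: A wins 24–7.
B vs C: B wins 28–3.
B beats each rival — A (18–13), C (28–3) — so B is the Condorcet winner.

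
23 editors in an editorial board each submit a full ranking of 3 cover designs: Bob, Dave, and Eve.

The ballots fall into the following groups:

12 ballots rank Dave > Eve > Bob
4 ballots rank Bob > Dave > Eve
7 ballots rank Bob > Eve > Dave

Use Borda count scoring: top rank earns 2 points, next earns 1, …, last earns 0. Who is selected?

Dave

Borda scores:
  Bob: 12·0 + 4·2 + 7·2 = 22
  Dave: 12·2 + 4·1 + 7·0 = 28
  Eve: 12·1 + 4·0 + 7·1 = 19
Dave has the highest total.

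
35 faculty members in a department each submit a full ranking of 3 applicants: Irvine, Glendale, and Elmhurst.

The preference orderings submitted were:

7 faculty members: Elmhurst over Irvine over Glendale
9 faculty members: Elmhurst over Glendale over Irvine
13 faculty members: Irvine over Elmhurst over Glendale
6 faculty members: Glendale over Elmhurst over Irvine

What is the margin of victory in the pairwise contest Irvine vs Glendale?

5

Ballots ranking Irvine above Glendale: 7+13 = 20.
Ballots ranking Glendale above Irvine: 9+6 = 15.
Irvine wins 20–15, a margin of 5.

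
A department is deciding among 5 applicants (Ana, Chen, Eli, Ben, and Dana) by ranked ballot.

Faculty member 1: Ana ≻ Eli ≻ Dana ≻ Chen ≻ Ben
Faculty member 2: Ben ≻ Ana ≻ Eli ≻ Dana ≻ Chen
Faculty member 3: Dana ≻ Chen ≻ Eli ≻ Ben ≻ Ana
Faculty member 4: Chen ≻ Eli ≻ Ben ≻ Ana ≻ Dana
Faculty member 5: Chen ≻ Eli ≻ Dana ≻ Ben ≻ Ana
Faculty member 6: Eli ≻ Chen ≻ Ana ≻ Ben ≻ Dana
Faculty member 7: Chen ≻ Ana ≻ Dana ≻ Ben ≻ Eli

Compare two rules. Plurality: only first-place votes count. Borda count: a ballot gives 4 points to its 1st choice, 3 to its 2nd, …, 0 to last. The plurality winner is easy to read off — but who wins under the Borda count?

Plurality first-place counts: Ana 1, Chen 3, Eli 1, Ben 1, Dana 1 → Chen.
Borda totals: Ana 13, Chen 19, Eli 17, Ben 10, Dana 11 → Chen.

Chen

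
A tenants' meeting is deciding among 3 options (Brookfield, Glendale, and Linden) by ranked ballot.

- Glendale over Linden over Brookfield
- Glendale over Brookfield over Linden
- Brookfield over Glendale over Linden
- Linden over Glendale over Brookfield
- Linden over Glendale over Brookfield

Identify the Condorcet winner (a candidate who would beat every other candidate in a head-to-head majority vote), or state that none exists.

Glendale

Head-to-head results (5 voters total):
Brookfield vs Glendale: Glendale wins 4–1.
Brookfield vs Linden: Linden wins 3–2.
Glendale vs Linden: Glendale wins 3–2.
Glendale beats each rival — Brookfield (4–1), Linden (3–2) — so Glendale is the Condorcet winner.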